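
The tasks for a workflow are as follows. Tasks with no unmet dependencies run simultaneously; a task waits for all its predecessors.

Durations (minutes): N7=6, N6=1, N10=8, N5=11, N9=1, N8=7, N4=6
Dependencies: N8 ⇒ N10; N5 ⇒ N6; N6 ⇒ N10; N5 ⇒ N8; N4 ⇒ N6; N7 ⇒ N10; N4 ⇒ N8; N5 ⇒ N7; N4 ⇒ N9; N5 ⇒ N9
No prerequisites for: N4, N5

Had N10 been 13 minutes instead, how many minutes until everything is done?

31

The binding path is N5→N8→N10 = 11+7+8 = 26; finish at 26 minutes.
Since N10 is critical, the +5 change carries straight to that chain (now 31 minutes).
The critical path is still N5→N8→N10; finish is now 31 minutes.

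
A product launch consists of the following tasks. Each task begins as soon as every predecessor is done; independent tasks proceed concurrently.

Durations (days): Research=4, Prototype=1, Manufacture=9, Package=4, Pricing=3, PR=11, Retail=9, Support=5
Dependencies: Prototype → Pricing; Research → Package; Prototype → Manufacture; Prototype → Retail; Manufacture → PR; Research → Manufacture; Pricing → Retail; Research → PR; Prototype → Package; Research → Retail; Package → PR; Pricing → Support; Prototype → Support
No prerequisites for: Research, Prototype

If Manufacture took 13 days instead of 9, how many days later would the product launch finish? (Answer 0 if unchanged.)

4

As given, the longest chain is Research→Manufacture→PR = 4+9+11 = 24, so the finish is 24 days.
Manufacture is on the critical path; changing it to 13 makes that path 28 days.
No other chain overtakes it, so the finish is 28 days.
Change in finish: 28 − 24 = +4 days.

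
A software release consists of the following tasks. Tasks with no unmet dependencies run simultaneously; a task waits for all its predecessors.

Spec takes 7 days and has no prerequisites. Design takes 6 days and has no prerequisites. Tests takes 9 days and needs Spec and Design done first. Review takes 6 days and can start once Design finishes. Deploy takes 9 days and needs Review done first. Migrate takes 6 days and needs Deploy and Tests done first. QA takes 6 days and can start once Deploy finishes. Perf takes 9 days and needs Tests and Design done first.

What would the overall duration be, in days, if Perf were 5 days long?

The binding path is Design→Review→Deploy→Migrate = 6+6+9+6 = 27; finish at 27 days.
The longest path through Perf is only 25 days, so Perf has float 2.
That remains the longest chain; total 27 days.

27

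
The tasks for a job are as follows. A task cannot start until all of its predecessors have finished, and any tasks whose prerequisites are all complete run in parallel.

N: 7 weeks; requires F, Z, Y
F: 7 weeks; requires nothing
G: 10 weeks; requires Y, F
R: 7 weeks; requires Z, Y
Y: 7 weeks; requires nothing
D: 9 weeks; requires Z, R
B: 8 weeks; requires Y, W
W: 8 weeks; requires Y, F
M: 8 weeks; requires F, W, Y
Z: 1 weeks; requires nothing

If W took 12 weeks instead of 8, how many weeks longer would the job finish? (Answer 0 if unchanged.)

4

The binding path is F→W→M = 7+8+8 = 23; finish at 23 weeks.
Since W is critical, the +4 change carries straight to that chain (now 27 weeks).
The critical path is still F→W→M; finish is now 27 weeks.
Change in finish: 27 − 23 = +4 weeks.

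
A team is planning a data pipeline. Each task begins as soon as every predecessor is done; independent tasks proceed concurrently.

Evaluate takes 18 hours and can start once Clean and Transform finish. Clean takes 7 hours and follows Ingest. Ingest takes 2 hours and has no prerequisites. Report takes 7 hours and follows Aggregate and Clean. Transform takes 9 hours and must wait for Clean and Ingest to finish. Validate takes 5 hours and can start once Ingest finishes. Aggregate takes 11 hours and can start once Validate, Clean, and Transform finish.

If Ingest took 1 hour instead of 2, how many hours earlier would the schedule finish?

1

The binding path is Ingest→Clean→Transform→Aggregate→Report = 2+7+9+11+7 = 36; finish at 36 hours.
Ingest lies on that path, so at 1 hour the path becomes 35 hours.
The critical path is still Ingest→Clean→Transform→Aggregate→Report; finish is now 35 hours.
Change in finish: 35 − 36 = -1 hours.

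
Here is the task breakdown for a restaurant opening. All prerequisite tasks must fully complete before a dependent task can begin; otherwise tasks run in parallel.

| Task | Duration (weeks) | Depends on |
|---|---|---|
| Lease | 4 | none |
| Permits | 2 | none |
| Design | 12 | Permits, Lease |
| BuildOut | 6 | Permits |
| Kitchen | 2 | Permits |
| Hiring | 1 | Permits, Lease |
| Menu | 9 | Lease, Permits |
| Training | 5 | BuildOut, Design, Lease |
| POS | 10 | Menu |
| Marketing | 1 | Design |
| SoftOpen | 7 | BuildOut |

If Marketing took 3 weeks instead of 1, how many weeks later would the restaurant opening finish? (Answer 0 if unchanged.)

The binding path is Lease→Menu→POS = 4+9+10 = 23; finish at 23 weeks.
The longest path through Marketing is only 17 weeks, so Marketing has float 6.
That remains the longest chain; total 23 weeks.
Change in finish: 23 − 23 = +0 weeks.

0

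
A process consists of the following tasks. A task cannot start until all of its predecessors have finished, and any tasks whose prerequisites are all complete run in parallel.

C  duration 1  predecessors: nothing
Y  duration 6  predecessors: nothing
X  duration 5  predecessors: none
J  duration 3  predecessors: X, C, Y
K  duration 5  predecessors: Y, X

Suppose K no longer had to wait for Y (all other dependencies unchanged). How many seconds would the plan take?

With the dependency in place, Y→K = 6+5 = 11 sets the finish at 11 seconds.
Without Y→K, K's earliest start moves from 6 to 5.
New critical path: X→K = 5+5 = 10 ⇒ 10 seconds.

10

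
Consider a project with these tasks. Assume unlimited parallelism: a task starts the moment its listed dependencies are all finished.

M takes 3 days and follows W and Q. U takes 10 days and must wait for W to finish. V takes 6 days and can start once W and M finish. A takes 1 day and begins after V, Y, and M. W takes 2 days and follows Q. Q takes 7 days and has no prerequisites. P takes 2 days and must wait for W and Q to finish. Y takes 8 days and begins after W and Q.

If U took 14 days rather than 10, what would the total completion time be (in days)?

23

Critical path before the change: Q→W→U = 7+2+10 = 19 giving 19 days.
U is on the critical path; changing it to 14 makes that path 23 days.
That remains the longest chain; total 23 days.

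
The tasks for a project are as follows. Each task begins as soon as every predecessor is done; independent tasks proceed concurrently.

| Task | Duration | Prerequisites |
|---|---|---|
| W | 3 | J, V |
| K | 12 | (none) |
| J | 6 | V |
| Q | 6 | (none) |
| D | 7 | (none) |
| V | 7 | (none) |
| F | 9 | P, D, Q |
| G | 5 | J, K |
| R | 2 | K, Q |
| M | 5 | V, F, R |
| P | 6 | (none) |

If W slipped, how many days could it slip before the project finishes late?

5

The longest chain is D→F→M = 7+9+5 = 21; overall finish 21 days.
Longest path through W: 16 days (earliest finish 16, latest finish 21).
Slack of W = 18 − 13 = 5 days.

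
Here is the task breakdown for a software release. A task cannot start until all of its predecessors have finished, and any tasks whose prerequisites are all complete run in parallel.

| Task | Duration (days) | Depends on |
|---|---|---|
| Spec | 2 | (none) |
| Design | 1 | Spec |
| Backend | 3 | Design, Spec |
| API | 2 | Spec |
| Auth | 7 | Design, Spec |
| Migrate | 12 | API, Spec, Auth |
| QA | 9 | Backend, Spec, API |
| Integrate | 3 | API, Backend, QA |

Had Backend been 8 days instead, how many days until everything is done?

23

As given, the longest chain is Spec→Design→Auth→Migrate = 2+1+7+12 = 22, so the finish is 22 days.
The longest path through Backend is only 18 days, so Backend has float 4.
The binding chain switches to Spec→Design→Backend→QA→Integrate = 2+1+8+9+3 = 23; finish 23 days.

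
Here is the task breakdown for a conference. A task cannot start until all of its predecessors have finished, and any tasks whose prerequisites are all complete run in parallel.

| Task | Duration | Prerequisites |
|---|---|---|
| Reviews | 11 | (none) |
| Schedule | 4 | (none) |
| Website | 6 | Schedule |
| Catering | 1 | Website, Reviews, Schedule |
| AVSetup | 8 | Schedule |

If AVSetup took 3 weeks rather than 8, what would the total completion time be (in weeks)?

Critical path before the change: Schedule→AVSetup = 4+8 = 12 giving 12 weeks.
Since AVSetup is critical, the -5 change carries straight to that chain (now 7 weeks).
The binding chain switches to Reviews→Catering = 11+1 = 12; finish 12 weeks.

12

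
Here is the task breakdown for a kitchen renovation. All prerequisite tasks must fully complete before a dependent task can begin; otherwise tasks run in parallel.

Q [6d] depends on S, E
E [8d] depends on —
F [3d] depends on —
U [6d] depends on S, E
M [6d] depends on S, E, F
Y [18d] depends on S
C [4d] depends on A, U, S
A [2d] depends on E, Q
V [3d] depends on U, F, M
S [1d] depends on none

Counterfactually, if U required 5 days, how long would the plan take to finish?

20

Baseline: E→Q→A→C = 8+6+2+4 = 20 → 20 days.
U is off the critical path — its longest chain is 18 days, giving 2 of slack.
The critical path is still E→Q→A→C; finish is now 20 days.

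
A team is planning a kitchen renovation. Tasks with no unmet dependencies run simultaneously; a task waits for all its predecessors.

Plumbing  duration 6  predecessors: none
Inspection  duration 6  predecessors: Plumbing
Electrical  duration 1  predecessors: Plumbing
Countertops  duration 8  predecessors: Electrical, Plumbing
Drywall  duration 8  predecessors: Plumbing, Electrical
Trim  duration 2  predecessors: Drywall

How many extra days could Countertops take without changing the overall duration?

The longest chain is Plumbing→Electrical→Drywall→Trim = 6+1+8+2 = 17; overall finish 17 days.
The longest chain containing Countertops totals 15 days.
Slack of Countertops = 9 − 7 = 2 days.

2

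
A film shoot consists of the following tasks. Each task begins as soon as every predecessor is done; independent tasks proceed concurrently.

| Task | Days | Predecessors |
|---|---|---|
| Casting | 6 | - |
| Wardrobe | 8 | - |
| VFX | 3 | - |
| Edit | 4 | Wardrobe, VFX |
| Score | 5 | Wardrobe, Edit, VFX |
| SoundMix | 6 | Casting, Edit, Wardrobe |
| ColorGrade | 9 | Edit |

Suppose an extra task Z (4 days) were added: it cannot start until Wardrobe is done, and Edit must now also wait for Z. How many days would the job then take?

Originally the job takes 21 days.
With Z inserted, Edit now waits for max(Wardrobe, VFX, Z).
New critical path: Wardrobe→Z→Edit→ColorGrade = 8+4+4+9 = 25 ⇒ 25 days.

25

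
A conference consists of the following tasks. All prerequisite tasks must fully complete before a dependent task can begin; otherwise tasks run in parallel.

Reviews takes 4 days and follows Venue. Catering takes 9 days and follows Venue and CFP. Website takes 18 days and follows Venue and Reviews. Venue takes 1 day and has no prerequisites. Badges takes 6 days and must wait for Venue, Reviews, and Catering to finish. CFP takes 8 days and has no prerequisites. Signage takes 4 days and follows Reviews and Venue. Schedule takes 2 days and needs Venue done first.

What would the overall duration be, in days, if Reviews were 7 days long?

26

As given, the longest chain is Venue→Reviews→Website = 1+4+18 = 23, so the finish is 23 days.
Reviews is on the critical path; changing it to 7 makes that path 26 days.
That remains the longest chain; total 26 days.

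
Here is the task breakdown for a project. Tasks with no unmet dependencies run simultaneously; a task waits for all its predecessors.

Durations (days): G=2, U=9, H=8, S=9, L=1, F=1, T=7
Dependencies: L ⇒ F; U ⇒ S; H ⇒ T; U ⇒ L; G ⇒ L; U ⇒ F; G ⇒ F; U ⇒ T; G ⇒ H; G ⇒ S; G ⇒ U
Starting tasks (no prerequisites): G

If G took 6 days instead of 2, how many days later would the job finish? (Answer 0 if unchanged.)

As given, the longest chain is G→U→S = 2+9+9 = 20, so the finish is 20 days.
Since G is critical, the +4 change carries straight to that chain (now 24 days).
No other chain overtakes it, so the finish is 24 days.
Change in finish: 24 − 20 = +4 days.

4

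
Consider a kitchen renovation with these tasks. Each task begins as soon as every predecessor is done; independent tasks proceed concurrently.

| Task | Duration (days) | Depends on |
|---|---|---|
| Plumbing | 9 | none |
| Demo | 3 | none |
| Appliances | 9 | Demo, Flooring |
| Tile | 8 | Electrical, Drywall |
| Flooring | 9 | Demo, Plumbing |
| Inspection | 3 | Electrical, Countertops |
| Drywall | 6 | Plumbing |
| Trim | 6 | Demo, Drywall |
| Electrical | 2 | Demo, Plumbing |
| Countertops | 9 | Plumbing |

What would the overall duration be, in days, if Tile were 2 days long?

27

The binding path is Plumbing→Flooring→Appliances = 9+9+9 = 27; finish at 27 days.
The longest path through Tile is only 23 days, so Tile has float 4.
The critical path is still Plumbing→Flooring→Appliances; finish is now 27 days.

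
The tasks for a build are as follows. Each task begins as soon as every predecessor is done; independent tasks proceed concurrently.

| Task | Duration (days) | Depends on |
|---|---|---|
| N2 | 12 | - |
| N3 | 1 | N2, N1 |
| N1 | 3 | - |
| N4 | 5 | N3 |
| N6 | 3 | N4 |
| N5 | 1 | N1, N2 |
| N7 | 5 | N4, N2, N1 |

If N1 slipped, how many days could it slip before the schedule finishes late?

9

The longest chain is N2→N3→N4→N7 = 12+1+5+5 = 23; overall finish 23 days.
Longest path through N1: 14 days (earliest finish 3, latest finish 12).
Float = 23 − 14 = 9.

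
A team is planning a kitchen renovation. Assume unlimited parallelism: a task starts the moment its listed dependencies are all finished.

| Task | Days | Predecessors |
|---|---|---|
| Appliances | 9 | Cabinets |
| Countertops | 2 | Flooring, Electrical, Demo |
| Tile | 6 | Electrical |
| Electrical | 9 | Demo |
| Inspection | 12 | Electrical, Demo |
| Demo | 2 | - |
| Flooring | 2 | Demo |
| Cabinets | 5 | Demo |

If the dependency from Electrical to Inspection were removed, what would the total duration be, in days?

17

Original critical path: Demo→Electrical→Inspection = 2+9+12 = 23 ⇒ 23 days.
Without Electrical→Inspection, Inspection's earliest start moves from 11 to 2.
The longest chain is now Demo→Electrical→Tile = 2+9+6 = 17, so the schedule takes 17 days.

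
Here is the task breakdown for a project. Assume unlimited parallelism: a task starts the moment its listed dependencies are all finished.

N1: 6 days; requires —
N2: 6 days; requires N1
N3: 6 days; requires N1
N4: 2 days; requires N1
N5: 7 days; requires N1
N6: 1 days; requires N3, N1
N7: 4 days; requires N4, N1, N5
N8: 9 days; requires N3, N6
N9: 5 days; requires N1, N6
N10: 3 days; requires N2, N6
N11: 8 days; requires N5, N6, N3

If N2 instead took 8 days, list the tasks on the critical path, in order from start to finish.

N1, N3, N6, N8

Actual critical path: N1→N3→N6→N8 = 6+6+1+9 = 22 ⇒ 22 days.
N2 has 7 days of float (longest path through it is 15).
That remains the longest chain; total 22 days.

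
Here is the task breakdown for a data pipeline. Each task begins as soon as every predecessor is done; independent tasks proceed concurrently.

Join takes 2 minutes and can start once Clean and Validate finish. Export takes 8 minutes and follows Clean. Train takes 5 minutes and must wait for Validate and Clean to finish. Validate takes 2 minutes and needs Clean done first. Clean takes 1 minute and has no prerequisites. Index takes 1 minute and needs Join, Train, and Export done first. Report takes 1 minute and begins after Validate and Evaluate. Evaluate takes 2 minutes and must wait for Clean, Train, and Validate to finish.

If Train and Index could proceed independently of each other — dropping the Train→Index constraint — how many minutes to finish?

11

Before: longest chain Clean→Validate→Train→Evaluate→Report = 1+2+5+2+1 = 11, finish 11.
Dropping Train→Index doesn't change Index's earliest start (9); another predecessor still binds.
New critical path: Clean→Validate→Train→Evaluate→Report = 1+2+5+2+1 = 11 ⇒ 11 minutes.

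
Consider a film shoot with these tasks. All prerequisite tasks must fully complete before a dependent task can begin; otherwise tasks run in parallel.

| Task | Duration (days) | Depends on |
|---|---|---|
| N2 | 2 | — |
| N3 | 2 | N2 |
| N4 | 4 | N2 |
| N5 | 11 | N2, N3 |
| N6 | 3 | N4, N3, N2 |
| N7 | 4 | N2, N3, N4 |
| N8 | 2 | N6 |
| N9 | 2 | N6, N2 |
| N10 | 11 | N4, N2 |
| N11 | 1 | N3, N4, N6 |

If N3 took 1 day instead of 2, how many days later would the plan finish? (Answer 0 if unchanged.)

Critical path before the change: N2→N4→N10 = 2+4+11 = 17 giving 17 days.
N3 has 2 days of float (longest path through it is 15).
The critical path is still N2→N4→N10; finish is now 17 days.
Change in finish: 17 − 17 = +0 days.

0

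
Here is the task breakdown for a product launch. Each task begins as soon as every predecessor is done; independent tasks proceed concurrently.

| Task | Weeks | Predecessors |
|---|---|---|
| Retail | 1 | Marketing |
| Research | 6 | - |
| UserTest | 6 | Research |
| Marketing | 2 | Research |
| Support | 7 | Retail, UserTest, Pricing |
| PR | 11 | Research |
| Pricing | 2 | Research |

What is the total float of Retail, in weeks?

The longest chain is Research→UserTest→Support = 6+6+7 = 19; overall finish 19 weeks.
The longest chain containing Retail totals 16 weeks.
Slack of Retail = 11 − 8 = 3 weeks.

3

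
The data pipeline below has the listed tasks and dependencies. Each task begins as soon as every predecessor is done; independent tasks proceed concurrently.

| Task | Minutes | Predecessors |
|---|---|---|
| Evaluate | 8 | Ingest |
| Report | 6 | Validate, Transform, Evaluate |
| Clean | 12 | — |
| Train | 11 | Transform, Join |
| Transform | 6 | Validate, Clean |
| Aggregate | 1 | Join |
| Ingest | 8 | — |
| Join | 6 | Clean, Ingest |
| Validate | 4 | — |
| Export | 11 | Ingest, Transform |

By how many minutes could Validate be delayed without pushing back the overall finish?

8

Critical path: Clean→Join→Train = 12+6+11 = 29, so the finish is 29 minutes.
Longest path through Validate: 21 minutes (earliest finish 4, latest finish 12).
Slack of Validate = 8 − 0 = 8 minutes.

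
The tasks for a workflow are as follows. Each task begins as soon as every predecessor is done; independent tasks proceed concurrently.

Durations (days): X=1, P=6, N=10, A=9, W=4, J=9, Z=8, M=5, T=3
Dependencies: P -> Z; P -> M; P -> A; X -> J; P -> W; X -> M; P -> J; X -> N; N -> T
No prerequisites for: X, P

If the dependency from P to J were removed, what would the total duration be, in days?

Before: longest chain P→A = 6+9 = 15, finish 15.
Without P→J, J's earliest start moves from 6 to 1.
The longest chain is now P→A = 6+9 = 15, so the schedule takes 15 days.

15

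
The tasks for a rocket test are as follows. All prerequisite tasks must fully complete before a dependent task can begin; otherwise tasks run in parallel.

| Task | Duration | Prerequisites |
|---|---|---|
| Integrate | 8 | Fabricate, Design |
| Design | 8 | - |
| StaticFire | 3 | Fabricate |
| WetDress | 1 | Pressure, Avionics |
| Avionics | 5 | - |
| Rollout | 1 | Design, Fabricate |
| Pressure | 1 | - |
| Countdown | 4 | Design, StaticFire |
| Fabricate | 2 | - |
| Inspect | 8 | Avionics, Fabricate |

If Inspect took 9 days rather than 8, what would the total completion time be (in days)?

16

The binding path is Design→Integrate = 8+8 = 16; finish at 16 days.
Inspect is off the critical path — its longest chain is 13 days, giving 3 of slack.
No other chain overtakes it, so the finish is 16 days.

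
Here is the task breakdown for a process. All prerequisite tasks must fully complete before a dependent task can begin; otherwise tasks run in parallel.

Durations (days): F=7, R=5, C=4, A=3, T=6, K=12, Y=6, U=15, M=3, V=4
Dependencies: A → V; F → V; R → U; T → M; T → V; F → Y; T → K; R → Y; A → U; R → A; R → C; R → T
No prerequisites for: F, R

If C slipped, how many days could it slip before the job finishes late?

The longest chain is R→A→U = 5+3+15 = 23; overall finish 23 days.
The longest chain containing C totals 9 days.
Slack of C = 19 − 5 = 14 days.

14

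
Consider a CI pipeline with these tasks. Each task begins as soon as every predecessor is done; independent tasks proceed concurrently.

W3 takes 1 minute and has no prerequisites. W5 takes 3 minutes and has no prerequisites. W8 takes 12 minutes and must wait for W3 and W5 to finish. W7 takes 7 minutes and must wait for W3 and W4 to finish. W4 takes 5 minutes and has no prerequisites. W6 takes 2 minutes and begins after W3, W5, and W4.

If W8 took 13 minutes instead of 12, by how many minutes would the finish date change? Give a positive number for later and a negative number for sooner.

1

As given, the longest chain is W5→W8 = 3+12 = 15, so the finish is 15 minutes.
W8 is on the critical path; changing it to 13 makes that path 16 minutes.
The critical path is still W5→W8; finish is now 16 minutes.
Change in finish: 16 − 15 = +1 minutes.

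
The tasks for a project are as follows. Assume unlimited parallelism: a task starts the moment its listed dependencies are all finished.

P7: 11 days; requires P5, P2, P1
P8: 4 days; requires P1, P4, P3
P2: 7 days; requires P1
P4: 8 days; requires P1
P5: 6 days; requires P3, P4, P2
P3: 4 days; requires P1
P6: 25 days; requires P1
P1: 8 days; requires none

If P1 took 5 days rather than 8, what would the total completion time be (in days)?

Actual critical path: P1→P4→P5→P7 = 8+8+6+11 = 33 ⇒ 33 days.
P1 is on the critical path; changing it to 5 makes that path 30 days.
The critical path is still P1→P4→P5→P7; finish is now 30 days.

30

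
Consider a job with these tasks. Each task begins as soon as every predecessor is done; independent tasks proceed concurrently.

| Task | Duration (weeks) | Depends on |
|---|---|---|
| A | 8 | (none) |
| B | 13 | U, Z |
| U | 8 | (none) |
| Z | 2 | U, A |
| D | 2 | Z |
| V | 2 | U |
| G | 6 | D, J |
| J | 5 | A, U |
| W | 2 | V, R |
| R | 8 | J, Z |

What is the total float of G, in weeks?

4

U→Z→B = 8+2+13 = 23 sets the makespan at 23 weeks.
G finishes as early as 19 and must finish by 23.
Slack of G = 17 − 13 = 4 weeks.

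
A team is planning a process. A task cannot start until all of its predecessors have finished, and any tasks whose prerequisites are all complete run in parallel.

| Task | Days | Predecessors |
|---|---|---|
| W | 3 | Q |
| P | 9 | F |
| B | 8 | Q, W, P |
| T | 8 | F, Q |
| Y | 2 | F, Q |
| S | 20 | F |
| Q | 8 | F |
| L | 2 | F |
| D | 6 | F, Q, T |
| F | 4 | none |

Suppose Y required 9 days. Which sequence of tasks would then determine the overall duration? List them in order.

F, Q, T, D

Baseline: F→Q→T→D = 4+8+8+6 = 26 → 26 days.
The longest path through Y is only 14 days, so Y has float 12.
The critical path is still F→Q→T→D; finish is now 26 days.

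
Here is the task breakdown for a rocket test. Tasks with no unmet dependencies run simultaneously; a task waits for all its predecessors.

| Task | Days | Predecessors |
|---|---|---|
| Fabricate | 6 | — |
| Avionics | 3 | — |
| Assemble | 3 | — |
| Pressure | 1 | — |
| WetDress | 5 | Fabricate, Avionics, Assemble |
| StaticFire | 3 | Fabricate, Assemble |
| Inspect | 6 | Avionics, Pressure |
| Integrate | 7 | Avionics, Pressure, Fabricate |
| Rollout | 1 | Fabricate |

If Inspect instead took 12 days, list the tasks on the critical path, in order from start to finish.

As given, the longest chain is Fabricate→Integrate = 6+7 = 13, so the finish is 13 days.
Inspect is off the critical path — its longest chain is 9 days, giving 4 of slack.
The binding chain switches to Avionics→Inspect = 3+12 = 15; finish 15 days.

Avionics, Inspect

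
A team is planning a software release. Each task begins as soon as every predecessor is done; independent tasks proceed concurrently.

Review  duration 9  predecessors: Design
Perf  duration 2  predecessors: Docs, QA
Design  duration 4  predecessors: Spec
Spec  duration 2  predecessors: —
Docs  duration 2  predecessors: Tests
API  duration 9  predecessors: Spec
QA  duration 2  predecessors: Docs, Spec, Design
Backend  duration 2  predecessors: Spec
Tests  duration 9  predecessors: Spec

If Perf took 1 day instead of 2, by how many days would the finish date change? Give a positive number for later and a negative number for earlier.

As given, the longest chain is Spec→Tests→Docs→QA→Perf = 2+9+2+2+2 = 17, so the finish is 17 days.
Since Perf is critical, the -1 change carries straight to that chain (now 16 days).
That remains the longest chain; total 16 days.
Change in finish: 16 − 17 = -1 days.

-1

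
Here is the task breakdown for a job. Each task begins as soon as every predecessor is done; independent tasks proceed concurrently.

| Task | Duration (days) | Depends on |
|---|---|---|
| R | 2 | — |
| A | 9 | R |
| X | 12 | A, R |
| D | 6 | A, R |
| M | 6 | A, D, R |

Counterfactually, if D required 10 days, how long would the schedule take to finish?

27

Critical path before the change: R→A→D→M = 2+9+6+6 = 23 giving 23 days.
D is on the critical path; changing it to 10 makes that path 27 days.
The critical path is still R→A→D→M; finish is now 27 days.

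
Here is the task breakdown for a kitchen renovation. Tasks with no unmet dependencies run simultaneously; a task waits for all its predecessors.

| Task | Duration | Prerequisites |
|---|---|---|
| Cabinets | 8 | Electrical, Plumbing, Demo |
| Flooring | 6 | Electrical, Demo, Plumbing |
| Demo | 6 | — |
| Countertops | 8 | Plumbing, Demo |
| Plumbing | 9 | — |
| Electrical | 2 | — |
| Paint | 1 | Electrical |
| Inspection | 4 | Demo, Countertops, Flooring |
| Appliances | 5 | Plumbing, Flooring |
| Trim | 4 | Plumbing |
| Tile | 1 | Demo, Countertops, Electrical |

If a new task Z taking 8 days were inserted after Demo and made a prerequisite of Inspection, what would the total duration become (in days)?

21

Originally the kitchen renovation takes 21 days.
With Z inserted, Inspection now waits for max(Demo, Countertops, Flooring, Z).
New critical path: Plumbing→Countertops→Inspection = 9+8+4 = 21 ⇒ 21 days.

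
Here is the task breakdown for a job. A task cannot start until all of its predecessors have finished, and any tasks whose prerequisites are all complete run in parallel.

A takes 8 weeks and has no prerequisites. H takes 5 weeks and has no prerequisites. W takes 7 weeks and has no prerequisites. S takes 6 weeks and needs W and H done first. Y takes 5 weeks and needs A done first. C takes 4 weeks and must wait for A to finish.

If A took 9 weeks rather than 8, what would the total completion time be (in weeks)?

14

Actual critical path: A→Y = 8+5 = 13 ⇒ 13 weeks.
A is on the critical path; changing it to 9 makes that path 14 weeks.
The critical path is still A→Y; finish is now 14 weeks.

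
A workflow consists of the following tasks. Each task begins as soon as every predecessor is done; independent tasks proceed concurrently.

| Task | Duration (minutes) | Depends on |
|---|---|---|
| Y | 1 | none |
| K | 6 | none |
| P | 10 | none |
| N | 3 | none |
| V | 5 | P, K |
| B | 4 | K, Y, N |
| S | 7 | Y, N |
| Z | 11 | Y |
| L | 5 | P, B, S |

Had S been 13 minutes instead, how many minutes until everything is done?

21

Critical path before the change: N→S→L = 3+7+5 = 15 giving 15 minutes.
Since S is critical, the +6 change carries straight to that chain (now 21 minutes).
The critical path is still N→S→L; finish is now 21 minutes.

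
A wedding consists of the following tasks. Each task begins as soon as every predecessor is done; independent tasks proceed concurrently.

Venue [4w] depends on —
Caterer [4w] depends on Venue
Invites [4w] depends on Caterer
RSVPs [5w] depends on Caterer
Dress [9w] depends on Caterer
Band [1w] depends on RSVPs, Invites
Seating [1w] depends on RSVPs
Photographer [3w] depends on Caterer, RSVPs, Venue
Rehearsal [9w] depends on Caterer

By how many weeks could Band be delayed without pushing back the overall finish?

3

The longest chain is Venue→Caterer→Dress = 4+4+9 = 17; overall finish 17 weeks.
Band finishes as early as 14 and must finish by 17.
Slack of Band = 16 − 13 = 3 weeks.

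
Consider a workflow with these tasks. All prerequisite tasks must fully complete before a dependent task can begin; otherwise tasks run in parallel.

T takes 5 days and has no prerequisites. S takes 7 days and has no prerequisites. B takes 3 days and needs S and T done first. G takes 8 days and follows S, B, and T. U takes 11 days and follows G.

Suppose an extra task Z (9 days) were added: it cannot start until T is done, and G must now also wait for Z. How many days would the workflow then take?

33

Originally the workflow takes 29 days.
With Z inserted, G now waits for max(S, B, T, Z).
New critical path: T→Z→G→U = 5+9+8+11 = 33 ⇒ 33 days.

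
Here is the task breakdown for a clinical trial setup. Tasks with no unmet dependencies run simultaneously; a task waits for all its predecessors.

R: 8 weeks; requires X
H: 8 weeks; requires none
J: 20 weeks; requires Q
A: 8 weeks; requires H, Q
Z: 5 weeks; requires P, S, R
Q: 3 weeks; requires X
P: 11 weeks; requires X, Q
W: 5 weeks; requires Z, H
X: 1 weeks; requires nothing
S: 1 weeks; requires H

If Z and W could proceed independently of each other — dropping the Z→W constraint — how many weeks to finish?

Before: longest chain X→Q→P→Z→W = 1+3+11+5+5 = 25, finish 25.
Without Z→W, W's earliest start moves from 20 to 8.
The longest chain is now X→Q→J = 1+3+20 = 24, so the job takes 24 weeks.

24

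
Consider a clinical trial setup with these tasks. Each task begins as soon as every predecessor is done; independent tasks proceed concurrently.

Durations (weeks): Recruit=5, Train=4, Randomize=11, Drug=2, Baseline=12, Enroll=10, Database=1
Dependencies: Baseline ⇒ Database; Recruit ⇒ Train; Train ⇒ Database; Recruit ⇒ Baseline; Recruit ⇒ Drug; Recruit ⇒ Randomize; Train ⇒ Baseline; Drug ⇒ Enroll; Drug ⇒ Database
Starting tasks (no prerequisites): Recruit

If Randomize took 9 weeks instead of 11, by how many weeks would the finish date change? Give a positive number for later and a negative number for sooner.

Actual critical path: Recruit→Train→Baseline→Database = 5+4+12+1 = 22 ⇒ 22 weeks.
The longest path through Randomize is only 16 weeks, so Randomize has float 6.
That remains the longest chain; total 22 weeks.
Change in finish: 22 − 22 = +0 weeks.

0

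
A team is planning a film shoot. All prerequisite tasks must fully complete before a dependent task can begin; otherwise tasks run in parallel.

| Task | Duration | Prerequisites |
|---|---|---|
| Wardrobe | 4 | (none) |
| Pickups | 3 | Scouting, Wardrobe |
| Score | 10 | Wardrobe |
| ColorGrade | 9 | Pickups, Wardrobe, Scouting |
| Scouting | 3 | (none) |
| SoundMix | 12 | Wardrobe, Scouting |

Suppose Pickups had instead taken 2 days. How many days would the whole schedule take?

16

As given, the longest chain is Wardrobe→Pickups→ColorGrade = 4+3+9 = 16, so the finish is 16 days.
Since Pickups is critical, the -1 change carries straight to that chain (now 15 days).
Now Wardrobe→SoundMix = 4+12 = 16 is longest, so the finish becomes 16 days.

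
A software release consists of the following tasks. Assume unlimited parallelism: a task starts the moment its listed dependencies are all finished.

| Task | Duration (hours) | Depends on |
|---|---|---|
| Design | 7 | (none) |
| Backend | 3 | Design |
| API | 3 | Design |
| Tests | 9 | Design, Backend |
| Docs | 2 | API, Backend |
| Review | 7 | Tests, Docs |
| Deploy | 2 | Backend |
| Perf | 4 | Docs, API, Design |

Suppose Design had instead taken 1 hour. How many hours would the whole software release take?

Critical path before the change: Design→Backend→Tests→Review = 7+3+9+7 = 26 giving 26 hours.
Since Design is critical, the -6 change carries straight to that chain (now 20 hours).
No other chain overtakes it, so the finish is 20 hours.

20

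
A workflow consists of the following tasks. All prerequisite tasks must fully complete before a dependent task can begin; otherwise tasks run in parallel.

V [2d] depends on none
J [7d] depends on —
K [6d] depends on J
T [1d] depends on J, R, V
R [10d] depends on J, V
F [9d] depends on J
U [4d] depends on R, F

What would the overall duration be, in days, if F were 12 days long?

23

As given, the longest chain is J→R→U = 7+10+4 = 21, so the finish is 21 days.
F has 1 day of float (longest path through it is 20).
Now J→F→U = 7+12+4 = 23 is longest, so the finish becomes 23 days.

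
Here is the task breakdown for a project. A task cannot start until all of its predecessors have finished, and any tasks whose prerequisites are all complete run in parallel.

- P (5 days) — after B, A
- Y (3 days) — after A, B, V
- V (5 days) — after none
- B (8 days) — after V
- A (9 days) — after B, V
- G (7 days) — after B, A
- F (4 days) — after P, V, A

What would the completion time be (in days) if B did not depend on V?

Before: longest chain V→B→A→P→F = 5+8+9+5+4 = 31, finish 31.
Without V→B, B's earliest start moves from 5 to 0.
After: B→A→P→F = 8+9+5+4 = 26 → 26 days.

26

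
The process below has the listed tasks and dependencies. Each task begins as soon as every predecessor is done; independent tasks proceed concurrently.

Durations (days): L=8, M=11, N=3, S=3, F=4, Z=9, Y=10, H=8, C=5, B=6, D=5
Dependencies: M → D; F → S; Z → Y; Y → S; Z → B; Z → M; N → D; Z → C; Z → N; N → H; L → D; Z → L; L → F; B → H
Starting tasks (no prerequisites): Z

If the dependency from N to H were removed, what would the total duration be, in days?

25

Original critical path: Z→M→D = 9+11+5 = 25 ⇒ 25 days.
Dropping N→H doesn't change H's earliest start (15); another predecessor still binds.
The longest chain is now Z→M→D = 9+11+5 = 25, so the plan takes 25 days.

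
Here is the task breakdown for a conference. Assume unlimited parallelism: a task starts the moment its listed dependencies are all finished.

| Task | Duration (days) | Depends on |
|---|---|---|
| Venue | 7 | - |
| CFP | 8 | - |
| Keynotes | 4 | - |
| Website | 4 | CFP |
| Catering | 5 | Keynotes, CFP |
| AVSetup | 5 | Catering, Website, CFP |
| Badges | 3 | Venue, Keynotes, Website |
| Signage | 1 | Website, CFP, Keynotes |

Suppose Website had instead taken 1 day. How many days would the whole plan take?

18

Actual critical path: CFP→Catering→AVSetup = 8+5+5 = 18 ⇒ 18 days.
Website has 1 day of float (longest path through it is 17).
That remains the longest chain; total 18 days.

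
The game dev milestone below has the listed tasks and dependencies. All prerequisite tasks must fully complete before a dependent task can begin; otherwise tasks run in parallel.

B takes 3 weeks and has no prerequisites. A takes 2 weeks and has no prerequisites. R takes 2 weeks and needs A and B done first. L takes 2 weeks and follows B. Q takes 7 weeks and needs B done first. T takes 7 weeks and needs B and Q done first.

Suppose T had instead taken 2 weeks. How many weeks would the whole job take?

Baseline: B→Q→T = 3+7+7 = 17 → 17 weeks.
T lies on that path, so at 2 weeks the path becomes 12 weeks.
That remains the longest chain; total 12 weeks.

12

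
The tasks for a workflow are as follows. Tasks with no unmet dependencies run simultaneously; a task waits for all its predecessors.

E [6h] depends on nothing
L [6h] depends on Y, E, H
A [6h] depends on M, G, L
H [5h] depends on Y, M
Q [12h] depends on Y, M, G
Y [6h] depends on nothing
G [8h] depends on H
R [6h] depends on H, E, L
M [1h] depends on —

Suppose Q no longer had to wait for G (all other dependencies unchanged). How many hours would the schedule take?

25

With the dependency in place, Y→H→G→Q = 6+5+8+12 = 31 sets the finish at 31 hours.
Without G→Q, Q's earliest start moves from 19 to 6.
New critical path: Y→H→G→A = 6+5+8+6 = 25 ⇒ 25 hours.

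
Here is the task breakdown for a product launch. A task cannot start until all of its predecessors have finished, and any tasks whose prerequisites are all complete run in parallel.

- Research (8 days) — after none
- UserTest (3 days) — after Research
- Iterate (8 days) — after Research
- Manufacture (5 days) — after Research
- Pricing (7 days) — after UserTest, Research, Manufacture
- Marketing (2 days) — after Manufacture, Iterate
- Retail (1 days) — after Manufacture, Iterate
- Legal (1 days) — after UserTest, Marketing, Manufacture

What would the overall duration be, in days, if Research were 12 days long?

24

As given, the longest chain is Research→Manufacture→Pricing = 8+5+7 = 20, so the finish is 20 days.
Research lies on that path, so at 12 days the path becomes 24 days.
The critical path is still Research→Manufacture→Pricing; finish is now 24 days.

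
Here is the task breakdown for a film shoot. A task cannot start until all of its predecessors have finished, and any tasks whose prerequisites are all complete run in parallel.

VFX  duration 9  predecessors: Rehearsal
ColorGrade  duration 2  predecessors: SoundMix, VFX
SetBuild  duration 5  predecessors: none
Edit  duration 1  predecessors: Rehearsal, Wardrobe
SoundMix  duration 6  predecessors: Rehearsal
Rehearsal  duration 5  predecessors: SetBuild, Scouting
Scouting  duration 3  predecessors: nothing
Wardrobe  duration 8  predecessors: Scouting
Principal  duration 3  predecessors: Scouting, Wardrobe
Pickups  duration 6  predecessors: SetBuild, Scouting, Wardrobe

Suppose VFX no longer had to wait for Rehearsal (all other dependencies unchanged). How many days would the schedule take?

Before: longest chain SetBuild→Rehearsal→VFX→ColorGrade = 5+5+9+2 = 21, finish 21.
Without Rehearsal→VFX, VFX's earliest start moves from 10 to 0.
New critical path: SetBuild→Rehearsal→SoundMix→ColorGrade = 5+5+6+2 = 18 ⇒ 18 days.

18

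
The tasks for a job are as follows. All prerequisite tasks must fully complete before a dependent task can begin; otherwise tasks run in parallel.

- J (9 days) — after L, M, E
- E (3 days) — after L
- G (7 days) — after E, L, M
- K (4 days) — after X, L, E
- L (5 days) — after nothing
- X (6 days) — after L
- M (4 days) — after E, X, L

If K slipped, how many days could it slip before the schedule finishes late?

L→X→M→J = 5+6+4+9 = 24 sets the makespan at 24 days.
The longest chain containing K totals 15 days.
So K can slip 24 − 15 = 9 days.

9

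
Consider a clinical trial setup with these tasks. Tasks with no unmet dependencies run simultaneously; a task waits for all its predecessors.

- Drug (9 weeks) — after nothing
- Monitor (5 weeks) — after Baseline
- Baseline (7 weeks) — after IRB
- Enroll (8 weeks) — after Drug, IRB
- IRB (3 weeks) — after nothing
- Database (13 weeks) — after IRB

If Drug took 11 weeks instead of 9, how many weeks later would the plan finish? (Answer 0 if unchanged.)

Actual critical path: Drug→Enroll = 9+8 = 17 ⇒ 17 weeks.
Drug lies on that path, so at 11 weeks the path becomes 19 weeks.
No other chain overtakes it, so the finish is 19 weeks.
Change in finish: 19 − 17 = +2 weeks.

2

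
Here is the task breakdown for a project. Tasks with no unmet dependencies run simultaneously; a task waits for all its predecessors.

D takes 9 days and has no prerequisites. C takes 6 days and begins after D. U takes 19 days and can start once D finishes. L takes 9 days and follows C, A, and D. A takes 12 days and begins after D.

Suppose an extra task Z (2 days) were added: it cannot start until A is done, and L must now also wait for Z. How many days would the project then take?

Originally the project takes 30 days.
With Z inserted, L now waits for max(C, A, D, Z).
New critical path: D→A→Z→L = 9+12+2+9 = 32 ⇒ 32 days.

32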